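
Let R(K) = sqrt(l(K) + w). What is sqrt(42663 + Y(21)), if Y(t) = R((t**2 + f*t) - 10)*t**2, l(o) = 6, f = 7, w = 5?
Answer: sqrt(42663 + 441*sqrt(11)) ≈ 210.06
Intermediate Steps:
R(K) = sqrt(11) (R(K) = sqrt(6 + 5) = sqrt(11))
Y(t) = sqrt(11)*t**2
sqrt(42663 + Y(21)) = sqrt(42663 + sqrt(11)*21**2) = sqrt(42663 + sqrt(11)*441) = sqrt(42663 + 441*sqrt(11))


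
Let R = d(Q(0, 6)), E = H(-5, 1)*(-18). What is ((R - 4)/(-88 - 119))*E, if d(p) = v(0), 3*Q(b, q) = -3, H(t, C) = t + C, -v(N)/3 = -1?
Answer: 8/23 ≈ 0.34783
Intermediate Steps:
v(N) = 3 (v(N) = -3*(-1) = 3)
H(t, C) = C + t
Q(b, q) = -1 (Q(b, q) = (⅓)*(-3) = -1)
d(p) = 3
E = 72 (E = (1 - 5)*(-18) = -4*(-18) = 72)
R = 3
((R - 4)/(-88 - 119))*E = ((3 - 4)/(-88 - 119))*72 = -1/(-207)*72 = -1*(-1/207)*72 = (1/207)*72 = 8/23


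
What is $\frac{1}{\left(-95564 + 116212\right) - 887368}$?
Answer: $- \frac{1}{866720} \approx -1.1538 \cdot 10^{-6}$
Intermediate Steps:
$\frac{1}{\left(-95564 + 116212\right) - 887368} = \frac{1}{20648 - 887368} = \frac{1}{-866720} = - \frac{1}{866720}$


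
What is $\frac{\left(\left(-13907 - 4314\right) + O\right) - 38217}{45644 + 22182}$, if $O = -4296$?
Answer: $- \frac{30367}{33913} \approx -0.89544$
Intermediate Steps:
$\frac{\left(\left(-13907 - 4314\right) + O\right) - 38217}{45644 + 22182} = \frac{\left(\left(-13907 - 4314\right) - 4296\right) - 38217}{45644 + 22182} = \frac{\left(-18221 - 4296\right) - 38217}{67826} = \left(-22517 - 38217\right) \frac{1}{67826} = \left(-60734\right) \frac{1}{67826} = - \frac{30367}{33913}$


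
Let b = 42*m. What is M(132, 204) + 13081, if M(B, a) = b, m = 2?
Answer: 13165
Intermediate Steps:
b = 84 (b = 42*2 = 84)
M(B, a) = 84
M(132, 204) + 13081 = 84 + 13081 = 13165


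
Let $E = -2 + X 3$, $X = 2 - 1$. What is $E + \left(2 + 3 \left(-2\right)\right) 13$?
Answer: $-51$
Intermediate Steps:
$X = 1$
$E = 1$ ($E = -2 + 1 \cdot 3 = -2 + 3 = 1$)
$E + \left(2 + 3 \left(-2\right)\right) 13 = 1 + \left(2 + 3 \left(-2\right)\right) 13 = 1 + \left(2 - 6\right) 13 = 1 - 52 = -51$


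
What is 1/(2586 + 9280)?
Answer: 1/11866 ≈ 8.4274e-5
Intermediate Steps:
1/(2586 + 9280) = 1/11866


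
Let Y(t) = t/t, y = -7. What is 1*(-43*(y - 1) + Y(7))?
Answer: 345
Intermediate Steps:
Y(t) = 1
1*(-43*(y - 1) + Y(7)) = 1*(-43*(-7 - 1) + 1) = 1*(-43*(-8) + 1) = 1*(344 + 1) = 1*345 = 345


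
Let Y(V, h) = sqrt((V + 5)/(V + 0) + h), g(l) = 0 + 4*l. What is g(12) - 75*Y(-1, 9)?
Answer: 48 - 75*sqrt(5) ≈ -119.71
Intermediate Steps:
g(l) = 4*l
Y(V, h) = sqrt(h + (5 + V)/V) (Y(V, h) = sqrt((5 + V)/V + h) = sqrt(h + (5 + V)/V))
g(12) - 75*Y(-1, 9) = 4*12 - 75*sqrt(1 + 9 + 5/(-1)) = 48 - 75*sqrt(1 + 9 + 5*(-1)) = 48 - 75*sqrt(1 + 9 - 5) = 48 - 75*sqrt(5)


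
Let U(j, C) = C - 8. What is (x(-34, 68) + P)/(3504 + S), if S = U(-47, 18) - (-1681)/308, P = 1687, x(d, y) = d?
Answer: 169708/361331 ≈ 0.46967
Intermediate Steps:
U(j, C) = -8 + C
S = 4761/308 (S = (-8 + 18) - (-1681)/308 = 10 - (-1681)/308 = 10 - 1*(-1681/308) = 10 + 1681/308 = 4761/308 ≈ 15.458)
(x(-34, 68) + P)/(3504 + S) = (-34 + 1687)/(3504 + 4761/308) = 1653/(1083993/308) = 1653*(308/1083993) = 169708/361331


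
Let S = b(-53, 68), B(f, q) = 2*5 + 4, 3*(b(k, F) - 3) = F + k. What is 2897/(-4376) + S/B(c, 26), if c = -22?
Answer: -2775/30632 ≈ -0.090592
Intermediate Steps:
b(k, F) = 3 + F/3 + k/3 (b(k, F) = 3 + (F + k)/3 = 3 + (F/3 + k/3) = 3 + F/3 + k/3)
B(f, q) = 14 (B(f, q) = 10 + 4 = 14)
S = 8 (S = 3 + (⅓)*68 + (⅓)*(-53) = 3 + 68/3 - 53/3 = 8)
2897/(-4376) + S/B(c, 26) = 2897/(-4376) + 8/14 = 2897*(-1/4376) + 8*(1/14) = -2897/4376 + 4/7 = -2775/30632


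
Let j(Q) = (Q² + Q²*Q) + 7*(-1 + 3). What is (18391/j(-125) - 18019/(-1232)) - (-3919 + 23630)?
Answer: -23507464061075/1193491376 ≈ -19696.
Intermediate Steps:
j(Q) = 14 + Q² + Q³ (j(Q) = (Q² + Q³) + 7*2 = (Q² + Q³) + 14 = 14 + Q² + Q³)
(18391/j(-125) - 18019/(-1232)) - (-3919 + 23630) = (18391/(14 + (-125)² + (-125)³) - 18019/(-1232)) - (-3919 + 23630) = (18391/(14 + 15625 - 1953125) - 18019*(-1/1232)) - 1*19711 = (18391/(-1937486) + 18019/1232) - 19711 = (18391*(-1/1937486) + 18019/1232) - 19711 = (-18391/1937486 + 18019/1232) - 19711 = 17444451261/1193491376 - 19711 = -23507464061075/1193491376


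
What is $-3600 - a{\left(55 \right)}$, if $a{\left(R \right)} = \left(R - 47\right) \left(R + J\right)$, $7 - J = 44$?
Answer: $-3744$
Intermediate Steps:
$J = -37$ ($J = 7 - 44 = -37$)
$a{\left(R \right)} = \left(-47 + R\right) \left(-37 + R\right)$ ($a{\left(R \right)} = \left(R - 47\right) \left(R - 37\right) = \left(-47 + R\right) \left(-37 + R\right)$)
$-3600 - a{\left(55 \right)} = -3600 - \left(1739 + 55^{2} - 4620\right) = -3600 - \left(1739 + 3025 - 4620\right) = -3600 - 144 = -3744$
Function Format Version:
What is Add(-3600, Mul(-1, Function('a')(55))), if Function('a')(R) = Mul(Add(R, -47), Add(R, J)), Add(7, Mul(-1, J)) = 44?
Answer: -3744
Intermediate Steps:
J = -37 (J = Add(7, Mul(-1, 44)) = Add(7, -44) = -37)
Function('a')(R) = Mul(Add(-47, R), Add(-37, R)) (Function('a')(R) = Mul(Add(R, -47), Add(R, -37)) = Mul(Add(-47, R), Add(-37, R)))
Add(-3600, Mul(-1, Function('a')(55))) = Add(-3600, Mul(-1, Add(1739, Pow(55, 2), Mul(-84, 55)))) = Add(-3600, Mul(-1, Add(1739, 3025, -4620))) = Add(-3600, Mul(-1, 144)) = Add(-3600, -144) = -3744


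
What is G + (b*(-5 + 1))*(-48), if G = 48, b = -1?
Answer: -144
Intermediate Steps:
G + (b*(-5 + 1))*(-48) = 48 - (-5 + 1)*(-48) = 48 - 1*(-4)*(-48) = 48 + 4*(-48) = 48 - 192 = -144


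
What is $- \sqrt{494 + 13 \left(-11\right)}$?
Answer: $- 3 \sqrt{39} \approx -18.735$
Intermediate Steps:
$- \sqrt{494 + 13 \left(-11\right)} = - \sqrt{494 - 143} = - \sqrt{351} = - 3 \sqrt{39}$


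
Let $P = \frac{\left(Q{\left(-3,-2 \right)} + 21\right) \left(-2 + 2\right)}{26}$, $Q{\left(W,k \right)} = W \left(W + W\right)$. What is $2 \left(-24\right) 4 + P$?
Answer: $-192$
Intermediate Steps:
$Q{\left(W,k \right)} = 2 W^{2}$ ($Q{\left(W,k \right)} = W 2 W = 2 W^{2}$)
$P = 0$ ($P = \frac{\left(2 \left(-3\right)^{2} + 21\right) \left(-2 + 2\right)}{26} = \left(2 \cdot 9 + 21\right) 0 \cdot \frac{1}{26} = \left(18 + 21\right) 0 \cdot \frac{1}{26} = 39 \cdot 0 \cdot \frac{1}{26} = 0 \cdot \frac{1}{26} = 0$)
$2 \left(-24\right) 4 + P = 2 \left(-24\right) 4 + 0 = \left(-48\right) 4 + 0 = -192 + 0 = -192$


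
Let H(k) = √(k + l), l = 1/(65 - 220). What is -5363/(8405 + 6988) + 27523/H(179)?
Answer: -5363/15393 + 1619*√930/24 ≈ 2056.9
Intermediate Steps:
l = -1/155 (l = 1/(-155) = -1/155 ≈ -0.0064516)
H(k) = √(-1/155 + k) (H(k) = √(k - 1/155) = √(-1/155 + k))
-5363/(8405 + 6988) + 27523/H(179) = -5363/(8405 + 6988) + 27523/((√(-155 + 24025*179)/155)) = -5363/15393 + 27523/((√(-155 + 4300475)/155)) = -5363*1/15393 + 27523/((√4300320/155)) = -5363/15393 + 27523/(((68*√930)/155)) = -5363/15393 + 27523/((68*√930/155)) = -5363/15393 + 27523*(√930/408) = -5363/15393 + 1619*√930/24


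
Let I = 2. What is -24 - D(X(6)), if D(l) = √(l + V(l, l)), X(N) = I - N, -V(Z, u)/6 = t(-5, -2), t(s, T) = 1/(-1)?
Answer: -24 - √2 ≈ -25.414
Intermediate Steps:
t(s, T) = -1 (t(s, T) = 1*(-1) = -1)
V(Z, u) = 6 (V(Z, u) = -6*(-1) = 6)
X(N) = 2 - N
D(l) = √(6 + l) (D(l) = √(l + 6) = √(6 + l))
-24 - D(X(6)) = -24 - √(6 + (2 - 1*6)) = -24 - √(6 + (2 - 6)) = -24 - √(6 - 4) = -24 - √2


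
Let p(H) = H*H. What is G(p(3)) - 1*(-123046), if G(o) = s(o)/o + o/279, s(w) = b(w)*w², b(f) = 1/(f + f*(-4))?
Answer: 11443250/93 ≈ 1.2305e+5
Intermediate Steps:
b(f) = -1/(3*f) (b(f) = 1/(f - 4*f) = 1/(-3*f) = -1/(3*f))
s(w) = -w/3 (s(w) = (-1/(3*w))*w² = -w/3)
p(H) = H²
G(o) = -⅓ + o/279 (G(o) = (-o/3)/o + o/279 = -⅓ + o*(1/279) = -⅓ + o/279)
G(p(3)) - 1*(-123046) = (-⅓ + (1/279)*3²) - 1*(-123046) = (-⅓ + (1/279)*9) + 123046 = (-⅓ + 1/31) + 123046 = -28/93 + 123046 = 11443250/93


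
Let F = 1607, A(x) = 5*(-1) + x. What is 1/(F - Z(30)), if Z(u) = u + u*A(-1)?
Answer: 1/1757 ≈ 0.00056915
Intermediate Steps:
A(x) = -5 + x
Z(u) = -5*u (Z(u) = u + u*(-5 - 1) = u + u*(-6) = u - 6*u = -5*u)
1/(F - Z(30)) = 1/(1607 - (-5)*30) = 1/(1607 - 1*(-150)) = 1/(1607 + 150) = 1/1757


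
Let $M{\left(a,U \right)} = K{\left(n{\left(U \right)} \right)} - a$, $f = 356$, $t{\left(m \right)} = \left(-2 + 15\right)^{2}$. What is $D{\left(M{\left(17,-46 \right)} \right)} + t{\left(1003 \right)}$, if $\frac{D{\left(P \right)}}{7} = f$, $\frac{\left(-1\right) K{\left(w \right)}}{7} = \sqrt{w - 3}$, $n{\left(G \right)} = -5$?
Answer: $2661$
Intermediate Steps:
$K{\left(w \right)} = - 7 \sqrt{-3 + w}$ ($K{\left(w \right)} = - 7 \sqrt{w - 3} = - 7 \sqrt{-3 + w}$)
$t{\left(m \right)} = 169$ ($t{\left(m \right)} = 13^{2} = 169$)
$M{\left(a,U \right)} = - a - 14 i \sqrt{2}$ ($M{\left(a,U \right)} = - 7 \sqrt{-3 - 5} - a = - 7 \sqrt{-8} - a = - 7 \cdot 2 i \sqrt{2} - a = - 14 i \sqrt{2} - a = - a - 14 i \sqrt{2}$)
$D{\left(P \right)} = 2492$ ($D{\left(P \right)} = 7 \cdot 356 = 2492$)
$D{\left(M{\left(17,-46 \right)} \right)} + t{\left(1003 \right)} = 2492 + 169 = 2661$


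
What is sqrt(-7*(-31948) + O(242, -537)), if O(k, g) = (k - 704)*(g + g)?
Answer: 4*sqrt(44989) ≈ 848.42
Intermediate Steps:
O(k, g) = 2*g*(-704 + k) (O(k, g) = (-704 + k)*(2*g) = 2*g*(-704 + k))
sqrt(-7*(-31948) + O(242, -537)) = sqrt(-7*(-31948) + 2*(-537)*(-704 + 242)) = sqrt(223636 + 2*(-537)*(-462)) = sqrt(223636 + 496188) = sqrt(719824) = 4*sqrt(44989)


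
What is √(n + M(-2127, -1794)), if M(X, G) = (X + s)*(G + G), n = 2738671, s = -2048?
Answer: √17718571 ≈ 4209.3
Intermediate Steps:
M(X, G) = 2*G*(-2048 + X) (M(X, G) = (X - 2048)*(G + G) = (-2048 + X)*(2*G) = 2*G*(-2048 + X))
√(n + M(-2127, -1794)) = √(2738671 + 2*(-1794)*(-2048 - 2127)) = √(2738671 + 2*(-1794)*(-4175)) = √(2738671 + 14979900) = √17718571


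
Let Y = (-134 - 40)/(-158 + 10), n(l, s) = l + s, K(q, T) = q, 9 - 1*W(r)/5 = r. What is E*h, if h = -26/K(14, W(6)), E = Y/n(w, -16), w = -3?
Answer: 1131/9842 ≈ 0.11492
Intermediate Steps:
W(r) = 45 - 5*r
Y = 87/74 (Y = -174/(-148) = -174*(-1/148) = 87/74 ≈ 1.1757)
E = -87/1406 (E = 87/(74*(-3 - 16)) = (87/74)/(-19) = (87/74)*(-1/19) = -87/1406 ≈ -0.061878)
h = -13/7 (h = -26/14 = -26*1/14 = -13/7 ≈ -1.8571)
E*h = -87/1406*(-13/7) = 1131/9842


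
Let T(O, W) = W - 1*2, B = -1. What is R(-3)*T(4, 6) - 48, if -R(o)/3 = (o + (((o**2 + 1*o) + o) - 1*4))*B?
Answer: -96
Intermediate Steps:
T(O, W) = -2 + W (T(O, W) = W - 2 = -2 + W)
R(o) = -12 + 3*o**2 + 9*o (R(o) = -3*(o + (((o**2 + 1*o) + o) - 1*4))*(-1) = -3*(o + (((o**2 + o) + o) - 4))*(-1) = -3*(o + (((o + o**2) + o) - 4))*(-1) = -3*(o + ((o**2 + 2*o) - 4))*(-1) = -3*(o + (-4 + o**2 + 2*o))*(-1) = -3*(-4 + o**2 + 3*o)*(-1) = -3*(4 - o**2 - 3*o) = -12 + 3*o**2 + 9*o)
R(-3)*T(4, 6) - 48 = (-12 + 3*(-3)**2 + 9*(-3))*(-2 + 6) - 48 = (-12 + 3*9 - 27)*4 - 48 = (-12 + 27 - 27)*4 - 48 = -12*4 - 48 = -48 - 48 = -96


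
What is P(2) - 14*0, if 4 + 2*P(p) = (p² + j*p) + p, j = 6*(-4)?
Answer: -23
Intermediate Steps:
j = -24
P(p) = -2 + p²/2 - 23*p/2 (P(p) = -2 + ((p² - 24*p) + p)/2 = -2 + (p² - 23*p)/2 = -2 + (p²/2 - 23*p/2) = -2 + p²/2 - 23*p/2)
P(2) - 14*0 = (-2 + (½)*2² - 23/2*2) - 14*0 = (-2 + (½)*4 - 23) + 0 = (-2 + 2 - 23) + 0 = -23 + 0 = -23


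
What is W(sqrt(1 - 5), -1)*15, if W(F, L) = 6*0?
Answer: 0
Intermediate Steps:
W(F, L) = 0
W(sqrt(1 - 5), -1)*15 = 0*15 = 0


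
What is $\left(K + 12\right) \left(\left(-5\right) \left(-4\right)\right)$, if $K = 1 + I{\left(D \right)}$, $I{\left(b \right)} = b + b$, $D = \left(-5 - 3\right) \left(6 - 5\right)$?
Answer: $-60$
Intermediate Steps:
$D = -8$ ($D = \left(-8\right) 1 = -8$)
$I{\left(b \right)} = 2 b$
$K = -15$ ($K = 1 + 2 \left(-8\right) = 1 - 16 = -15$)
$\left(K + 12\right) \left(\left(-5\right) \left(-4\right)\right) = \left(-15 + 12\right) \left(\left(-5\right) \left(-4\right)\right) = \left(-3\right) 20 = -60$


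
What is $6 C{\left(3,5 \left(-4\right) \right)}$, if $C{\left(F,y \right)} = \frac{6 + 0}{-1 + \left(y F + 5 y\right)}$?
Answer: $- \frac{36}{161} \approx -0.2236$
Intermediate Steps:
$C{\left(F,y \right)} = \frac{6}{-1 + 5 y + F y}$ ($C{\left(F,y \right)} = \frac{6}{-1 + \left(F y + 5 y\right)} = \frac{6}{-1 + \left(5 y + F y\right)} = \frac{6}{-1 + 5 y + F y}$)
$6 C{\left(3,5 \left(-4\right) \right)} = 6 \frac{6}{-1 + 5 \cdot 5 \left(-4\right) + 3 \cdot 5 \left(-4\right)} = 6 \frac{6}{-1 + 5 \left(-20\right) + 3 \left(-20\right)} = 6 \frac{6}{-1 - 100 - 60} = 6 \frac{6}{-161} = 6 \cdot 6 \left(- \frac{1}{161}\right) = 6 \left(- \frac{6}{161}\right) = - \frac{36}{161}$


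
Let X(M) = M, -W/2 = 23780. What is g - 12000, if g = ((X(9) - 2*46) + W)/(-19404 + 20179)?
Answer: -9347643/775 ≈ -12061.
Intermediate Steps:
W = -47560 (W = -2*23780 = -47560)
g = -47643/775 (g = ((9 - 2*46) - 47560)/(-19404 + 20179) = ((9 - 92) - 47560)/775 = (-83 - 47560)*(1/775) = -47643*1/775 = -47643/775 ≈ -61.475)
g - 12000 = -47643/775 - 12000 = -9347643/775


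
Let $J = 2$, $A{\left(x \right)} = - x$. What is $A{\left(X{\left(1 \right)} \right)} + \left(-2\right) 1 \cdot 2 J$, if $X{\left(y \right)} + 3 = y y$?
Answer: $-6$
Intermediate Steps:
$X{\left(y \right)} = -3 + y^{2}$ ($X{\left(y \right)} = -3 + y y = -3 + y^{2}$)
$A{\left(X{\left(1 \right)} \right)} + \left(-2\right) 1 \cdot 2 J = - (-3 + 1^{2}) + \left(-2\right) 1 \cdot 2 \cdot 2 = - (-3 + 1) + \left(-2\right) 2 \cdot 2 = \left(-1\right) \left(-2\right) - 8 = 2 - 8 = -6$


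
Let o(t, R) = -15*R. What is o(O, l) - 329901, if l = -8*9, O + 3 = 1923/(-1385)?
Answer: -328821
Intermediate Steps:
O = -6078/1385 (O = -3 + 1923/(-1385) = -3 + 1923*(-1/1385) = -3 - 1923/1385 = -6078/1385 ≈ -4.3885)
l = -72
o(O, l) - 329901 = -15*(-72) - 329901 = 1080 - 329901 = -328821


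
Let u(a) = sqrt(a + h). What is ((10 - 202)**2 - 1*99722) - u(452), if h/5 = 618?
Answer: -62858 - sqrt(3542) ≈ -62918.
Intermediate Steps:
h = 3090 (h = 5*618 = 3090)
u(a) = sqrt(3090 + a) (u(a) = sqrt(a + 3090) = sqrt(3090 + a))
((10 - 202)**2 - 1*99722) - u(452) = ((10 - 202)**2 - 1*99722) - sqrt(3090 + 452) = ((-192)**2 - 99722) - sqrt(3542) = (36864 - 99722) - sqrt(3542) = -62858 - sqrt(3542)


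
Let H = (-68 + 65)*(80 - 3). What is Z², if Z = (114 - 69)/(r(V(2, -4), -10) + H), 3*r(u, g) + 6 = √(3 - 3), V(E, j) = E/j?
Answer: 2025/54289 ≈ 0.037300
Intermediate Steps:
H = -231 (H = -3*77 = -231)
r(u, g) = -2 (r(u, g) = -2 + √(3 - 3)/3 = -2 + √0/3 = -2 + (⅓)*0 = -2 + 0 = -2)
Z = -45/233 (Z = (114 - 69)/(-2 - 231) = 45/(-233) = 45*(-1/233) = -45/233 ≈ -0.19313)
Z² = (-45/233)² = 2025/54289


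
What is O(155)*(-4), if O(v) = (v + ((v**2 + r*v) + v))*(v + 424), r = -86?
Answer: -25487580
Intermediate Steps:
O(v) = (424 + v)*(v**2 - 84*v) (O(v) = (v + ((v**2 - 86*v) + v))*(v + 424) = (v + (v**2 - 85*v))*(424 + v) = (v**2 - 84*v)*(424 + v) = (424 + v)*(v**2 - 84*v))
O(155)*(-4) = (155*(-35616 + 155**2 + 340*155))*(-4) = (155*(-35616 + 24025 + 52700))*(-4) = (155*41109)*(-4) = 6371895*(-4) = -25487580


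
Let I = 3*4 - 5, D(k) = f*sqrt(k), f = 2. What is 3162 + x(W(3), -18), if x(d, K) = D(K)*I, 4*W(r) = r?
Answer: 3162 + 42*I*sqrt(2) ≈ 3162.0 + 59.397*I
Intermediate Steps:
W(r) = r/4
D(k) = 2*sqrt(k)
I = 7 (I = 12 - 5 = 7)
x(d, K) = 14*sqrt(K) (x(d, K) = (2*sqrt(K))*7 = 14*sqrt(K))
3162 + x(W(3), -18) = 3162 + 14*sqrt(-18) = 3162 + 14*(3*I*sqrt(2)) = 3162 + 42*I*sqrt(2)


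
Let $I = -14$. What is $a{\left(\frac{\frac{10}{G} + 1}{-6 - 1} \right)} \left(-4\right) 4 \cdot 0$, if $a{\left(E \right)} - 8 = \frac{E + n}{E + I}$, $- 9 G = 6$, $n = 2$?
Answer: $0$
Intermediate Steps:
$G = - \frac{2}{3}$ ($G = \left(- \frac{1}{9}\right) 6 = - \frac{2}{3} \approx -0.66667$)
$a{\left(E \right)} = 8 + \frac{2 + E}{-14 + E}$ ($a{\left(E \right)} = 8 + \frac{E + 2}{E - 14} = 8 + \frac{2 + E}{-14 + E}$)
$a{\left(\frac{\frac{10}{G} + 1}{-6 - 1} \right)} \left(-4\right) 4 \cdot 0 = \frac{-110 + 9 \frac{\frac{10}{- \frac{2}{3}} + 1}{-6 - 1}}{-14 + \frac{\frac{10}{- \frac{2}{3}} + 1}{-6 - 1}} \left(-4\right) 4 \cdot 0 = \frac{-110 + 9 \frac{10 \left(- \frac{3}{2}\right) + 1}{-7}}{-14 + \frac{10 \left(- \frac{3}{2}\right) + 1}{-7}} \left(\left(-16\right) 0\right) = \frac{-110 + 9 \left(-15 + 1\right) \left(- \frac{1}{7}\right)}{-14 + \left(-15 + 1\right) \left(- \frac{1}{7}\right)} 0 = \frac{-110 + 9 \left(\left(-14\right) \left(- \frac{1}{7}\right)\right)}{-14 - -2} \cdot 0 = \frac{-110 + 9 \cdot 2}{-14 + 2} \cdot 0 = \frac{-110 + 18}{-12} \cdot 0 = \left(- \frac{1}{12}\right) \left(-92\right) 0 = \frac{23}{3} \cdot 0 = 0$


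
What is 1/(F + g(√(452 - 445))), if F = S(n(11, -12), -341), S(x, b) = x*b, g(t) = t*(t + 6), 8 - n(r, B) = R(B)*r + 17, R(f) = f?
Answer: -10484/439656961 - 3*√7/879313922 ≈ -2.3855e-5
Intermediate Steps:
n(r, B) = -9 - B*r (n(r, B) = 8 - (B*r + 17) = 8 - (17 + B*r) = 8 + (-17 - B*r) = -9 - B*r)
g(t) = t*(6 + t)
S(x, b) = b*x
F = -41943 (F = -341*(-9 - 1*(-12)*11) = -341*(-9 + 132) = -341*123 = -41943)
1/(F + g(√(452 - 445))) = 1/(-41943 + √(452 - 445)*(6 + √(452 - 445))) = 1/(-41943 + √7*(6 + √7))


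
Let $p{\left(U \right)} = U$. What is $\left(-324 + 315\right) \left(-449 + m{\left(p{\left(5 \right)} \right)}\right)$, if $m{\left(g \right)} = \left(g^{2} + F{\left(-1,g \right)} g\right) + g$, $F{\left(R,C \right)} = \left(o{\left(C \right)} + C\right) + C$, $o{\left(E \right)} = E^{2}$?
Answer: $2196$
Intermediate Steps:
$F{\left(R,C \right)} = C^{2} + 2 C$ ($F{\left(R,C \right)} = \left(C^{2} + C\right) + C = \left(C + C^{2}\right) + C = C^{2} + 2 C$)
$m{\left(g \right)} = g + g^{2} + g^{2} \left(2 + g\right)$ ($m{\left(g \right)} = \left(g^{2} + g \left(2 + g\right) g\right) + g = \left(g^{2} + g^{2} \left(2 + g\right)\right) + g = g + g^{2} + g^{2} \left(2 + g\right)$)
$\left(-324 + 315\right) \left(-449 + m{\left(p{\left(5 \right)} \right)}\right) = \left(-324 + 315\right) \left(-449 + 5 \left(1 + 5^{2} + 3 \cdot 5\right)\right) = - 9 \left(-449 + 5 \left(1 + 25 + 15\right)\right) = - 9 \left(-449 + 5 \cdot 41\right) = - 9 \left(-449 + 205\right) = \left(-9\right) \left(-244\right) = 2196$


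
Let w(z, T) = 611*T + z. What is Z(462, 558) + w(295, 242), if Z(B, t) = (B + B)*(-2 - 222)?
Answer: -58819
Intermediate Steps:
Z(B, t) = -448*B (Z(B, t) = (2*B)*(-224) = -448*B)
w(z, T) = z + 611*T
Z(462, 558) + w(295, 242) = -448*462 + (295 + 611*242) = -206976 + (295 + 147862) = -206976 + 148157 = -58819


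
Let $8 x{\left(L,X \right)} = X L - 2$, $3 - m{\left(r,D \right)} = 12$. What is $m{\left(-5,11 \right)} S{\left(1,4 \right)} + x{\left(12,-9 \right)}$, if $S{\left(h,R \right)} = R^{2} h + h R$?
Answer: $- \frac{775}{4} \approx -193.75$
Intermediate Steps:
$m{\left(r,D \right)} = -9$ ($m{\left(r,D \right)} = 3 - 12 = -9$)
$x{\left(L,X \right)} = - \frac{1}{4} + \frac{L X}{8}$ ($x{\left(L,X \right)} = \frac{X L - 2}{8} = \frac{L X - 2}{8} = \frac{-2 + L X}{8} = - \frac{1}{4} + \frac{L X}{8}$)
$S{\left(h,R \right)} = R h + h R^{2}$ ($S{\left(h,R \right)} = h R^{2} + R h = R h + h R^{2}$)
$m{\left(-5,11 \right)} S{\left(1,4 \right)} + x{\left(12,-9 \right)} = - 9 \cdot 4 \cdot 1 \left(1 + 4\right) + \left(- \frac{1}{4} + \frac{1}{8} \cdot 12 \left(-9\right)\right) = - 9 \cdot 4 \cdot 1 \cdot 5 - \frac{55}{4} = \left(-9\right) 20 - \frac{55}{4} = -180 - \frac{55}{4} = - \frac{775}{4}$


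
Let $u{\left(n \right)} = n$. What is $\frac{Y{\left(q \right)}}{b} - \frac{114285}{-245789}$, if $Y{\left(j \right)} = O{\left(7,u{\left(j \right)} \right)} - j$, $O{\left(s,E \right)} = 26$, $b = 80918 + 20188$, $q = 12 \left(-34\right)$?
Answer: $\frac{5830785818}{12425371317} \approx 0.46926$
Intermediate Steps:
$q = -408$
$b = 101106$
$Y{\left(j \right)} = 26 - j$
$\frac{Y{\left(q \right)}}{b} - \frac{114285}{-245789} = \frac{26 - -408}{101106} - \frac{114285}{-245789} = \left(26 + 408\right) \frac{1}{101106} - - \frac{114285}{245789} = 434 \cdot \frac{1}{101106} + \frac{114285}{245789} = \frac{217}{50553} + \frac{114285}{245789} = \frac{5830785818}{12425371317}$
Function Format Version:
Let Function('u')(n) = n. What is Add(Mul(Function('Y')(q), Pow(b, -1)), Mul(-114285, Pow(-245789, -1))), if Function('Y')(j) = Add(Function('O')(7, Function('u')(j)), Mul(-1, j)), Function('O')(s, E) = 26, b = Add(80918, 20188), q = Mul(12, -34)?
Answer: Rational(5830785818, 12425371317) ≈ 0.46926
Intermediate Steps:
q = -408
b = 101106
Function('Y')(j) = Add(26, Mul(-1, j))
Add(Mul(Function('Y')(q), Pow(b, -1)), Mul(-114285, Pow(-245789, -1))) = Add(Mul(Add(26, Mul(-1, -408)), Pow(101106, -1)), Mul(-114285, Pow(-245789, -1))) = Add(Mul(Add(26, 408), Rational(1, 101106)), Mul(-114285, Rational(-1, 245789))) = Add(Mul(434, Rational(1, 101106)), Rational(114285, 245789)) = Add(Rational(217, 50553), Rational(114285, 245789)) = Rational(5830785818, 12425371317)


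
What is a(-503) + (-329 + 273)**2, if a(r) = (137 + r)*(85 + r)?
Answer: 156124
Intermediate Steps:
a(r) = (85 + r)*(137 + r)
a(-503) + (-329 + 273)**2 = (11645 + (-503)**2 + 222*(-503)) + (-329 + 273)**2 = (11645 + 253009 - 111666) + (-56)**2 = 152988 + 3136 = 156124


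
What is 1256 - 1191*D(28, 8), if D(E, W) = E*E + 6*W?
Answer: -989656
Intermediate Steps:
D(E, W) = E**2 + 6*W
1256 - 1191*D(28, 8) = 1256 - 1191*(28**2 + 6*8) = 1256 - 1191*(784 + 48) = 1256 - 1191*832 = 1256 - 990912 = -989656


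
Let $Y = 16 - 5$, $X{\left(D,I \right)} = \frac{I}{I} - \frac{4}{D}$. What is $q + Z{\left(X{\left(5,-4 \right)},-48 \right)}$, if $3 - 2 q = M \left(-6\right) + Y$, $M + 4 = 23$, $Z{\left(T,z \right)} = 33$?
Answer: $86$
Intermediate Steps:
$X{\left(D,I \right)} = 1 - \frac{4}{D}$
$Y = 11$
$M = 19$ ($M = -4 + 23 = 19$)
$q = 53$ ($q = \frac{3}{2} - \frac{19 \left(-6\right) + 11}{2} = \frac{3}{2} - \frac{-114 + 11}{2} = \frac{3}{2} - - \frac{103}{2} = \frac{3}{2} + \frac{103}{2} = 53$)
$q + Z{\left(X{\left(5,-4 \right)},-48 \right)} = 53 + 33 = 86$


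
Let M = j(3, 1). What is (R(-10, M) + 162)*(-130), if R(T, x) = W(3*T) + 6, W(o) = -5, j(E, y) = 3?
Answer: -21190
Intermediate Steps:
M = 3
R(T, x) = 1 (R(T, x) = -5 + 6 = 1)
(R(-10, M) + 162)*(-130) = (1 + 162)*(-130) = 163*(-130) = -21190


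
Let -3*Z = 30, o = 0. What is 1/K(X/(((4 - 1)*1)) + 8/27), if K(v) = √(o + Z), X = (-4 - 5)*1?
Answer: -I*√10/10 ≈ -0.31623*I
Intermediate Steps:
X = -9 (X = -9*1 = -9)
Z = -10 (Z = -⅓*30 = -10)
K(v) = I*√10 (K(v) = √(0 - 10) = √(-10) = I*√10)
1/K(X/(((4 - 1)*1)) + 8/27) = 1/(I*√10) = -I*√10/10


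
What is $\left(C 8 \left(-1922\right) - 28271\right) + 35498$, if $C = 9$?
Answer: $-131157$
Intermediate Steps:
$\left(C 8 \left(-1922\right) - 28271\right) + 35498 = \left(9 \cdot 8 \left(-1922\right) - 28271\right) + 35498 = \left(72 \left(-1922\right) - 28271\right) + 35498 = \left(-138384 - 28271\right) + 35498 = -166655 + 35498 = -131157$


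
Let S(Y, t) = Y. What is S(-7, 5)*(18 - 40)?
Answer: 154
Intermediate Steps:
S(-7, 5)*(18 - 40) = -7*(18 - 40) = -7*(-22) = 154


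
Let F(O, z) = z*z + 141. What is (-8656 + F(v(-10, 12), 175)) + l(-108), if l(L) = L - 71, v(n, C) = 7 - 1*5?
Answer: 21931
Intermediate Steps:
v(n, C) = 2 (v(n, C) = 7 - 5 = 2)
F(O, z) = 141 + z² (F(O, z) = z² + 141 = 141 + z²)
l(L) = -71 + L
(-8656 + F(v(-10, 12), 175)) + l(-108) = (-8656 + (141 + 175²)) + (-71 - 108) = (-8656 + (141 + 30625)) - 179 = (-8656 + 30766) - 179 = 22110 - 179 = 21931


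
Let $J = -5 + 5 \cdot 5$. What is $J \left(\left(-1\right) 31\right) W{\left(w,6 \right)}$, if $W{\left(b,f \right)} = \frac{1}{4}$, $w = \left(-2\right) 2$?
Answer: $-155$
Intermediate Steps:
$J = 20$ ($J = -5 + 25 = 20$)
$w = -4$
$W{\left(b,f \right)} = \frac{1}{4}$
$J \left(\left(-1\right) 31\right) W{\left(w,6 \right)} = 20 \left(\left(-1\right) 31\right) \frac{1}{4} = 20 \left(-31\right) \frac{1}{4} = \left(-620\right) \frac{1}{4} = -155$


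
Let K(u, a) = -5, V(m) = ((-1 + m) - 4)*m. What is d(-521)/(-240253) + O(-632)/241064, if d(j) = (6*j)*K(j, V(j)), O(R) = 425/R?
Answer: -2381370869765/36603132689344 ≈ -0.065059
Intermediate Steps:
V(m) = m*(-5 + m) (V(m) = (-5 + m)*m = m*(-5 + m))
d(j) = -30*j (d(j) = (6*j)*(-5) = -30*j)
d(-521)/(-240253) + O(-632)/241064 = -30*(-521)/(-240253) + (425/(-632))/241064 = 15630*(-1/240253) + (425*(-1/632))*(1/241064) = -15630/240253 - 425/632*1/241064 = -15630/240253 - 425/152352448 = -2381370869765/36603132689344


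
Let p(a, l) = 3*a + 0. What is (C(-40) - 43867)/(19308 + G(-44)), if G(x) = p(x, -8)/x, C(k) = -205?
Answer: -44072/19311 ≈ -2.2822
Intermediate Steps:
p(a, l) = 3*a
G(x) = 3 (G(x) = (3*x)/x = 3)
(C(-40) - 43867)/(19308 + G(-44)) = (-205 - 43867)/(19308 + 3) = -44072/19311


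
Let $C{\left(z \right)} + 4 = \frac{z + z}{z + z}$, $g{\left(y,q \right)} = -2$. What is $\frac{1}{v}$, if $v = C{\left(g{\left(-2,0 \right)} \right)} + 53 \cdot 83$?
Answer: $\frac{1}{4396} \approx 0.00022748$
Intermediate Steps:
$C{\left(z \right)} = -3$ ($C{\left(z \right)} = -4 + \frac{z + z}{z + z} = -4 + \frac{2 z}{2 z} = -4 + 2 z \frac{1}{2 z} = -4 + 1 = -3$)
$v = 4396$ ($v = -3 + 53 \cdot 83 = -3 + 4399 = 4396$)
$\frac{1}{v} = \frac{1}{4396}$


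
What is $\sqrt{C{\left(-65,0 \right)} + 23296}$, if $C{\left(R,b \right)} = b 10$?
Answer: $16 \sqrt{91} \approx 152.63$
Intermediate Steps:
$C{\left(R,b \right)} = 10 b$
$\sqrt{C{\left(-65,0 \right)} + 23296} = \sqrt{10 \cdot 0 + 23296} = \sqrt{0 + 23296} = \sqrt{23296} = 16 \sqrt{91}$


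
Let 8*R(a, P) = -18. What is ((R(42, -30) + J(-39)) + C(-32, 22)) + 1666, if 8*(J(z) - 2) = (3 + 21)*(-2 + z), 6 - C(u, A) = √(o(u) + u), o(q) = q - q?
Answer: 6195/4 - 4*I*√2 ≈ 1548.8 - 5.6569*I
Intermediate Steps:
o(q) = 0
R(a, P) = -9/4 (R(a, P) = (⅛)*(-18) = -9/4)
C(u, A) = 6 - √u (C(u, A) = 6 - √(0 + u) = 6 - √u)
J(z) = -4 + 3*z (J(z) = 2 + ((3 + 21)*(-2 + z))/8 = 2 + (24*(-2 + z))/8 = 2 + (-48 + 24*z)/8 = 2 + (-6 + 3*z) = -4 + 3*z)
((R(42, -30) + J(-39)) + C(-32, 22)) + 1666 = ((-9/4 + (-4 + 3*(-39))) + (6 - √(-32))) + 1666 = ((-9/4 + (-4 - 117)) + (6 - 4*I*√2)) + 1666 = ((-9/4 - 121) + (6 - 4*I*√2)) + 1666 = (-493/4 + (6 - 4*I*√2)) + 1666 = (-469/4 - 4*I*√2) + 1666 = 6195/4 - 4*I*√2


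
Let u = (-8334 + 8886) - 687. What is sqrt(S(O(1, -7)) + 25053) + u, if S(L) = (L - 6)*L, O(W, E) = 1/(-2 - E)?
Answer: -135 + 22*sqrt(1294)/5 ≈ 23.278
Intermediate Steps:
S(L) = L*(-6 + L) (S(L) = (-6 + L)*L = L*(-6 + L))
u = -135 (u = 552 - 687 = -135)
sqrt(S(O(1, -7)) + 25053) + u = sqrt((-1/(2 - 7))*(-6 - 1/(2 - 7)) + 25053) - 135 = sqrt((-1/(-5))*(-6 - 1/(-5)) + 25053) - 135 = sqrt((-1*(-1/5))*(-6 - 1*(-1/5)) + 25053) - 135 = sqrt((-6 + 1/5)/5 + 25053) - 135 = sqrt((1/5)*(-29/5) + 25053) - 135 = sqrt(-29/25 + 25053) - 135 = sqrt(626296/25) - 135 = 22*sqrt(1294)/5 - 135 = -135 + 22*sqrt(1294)/5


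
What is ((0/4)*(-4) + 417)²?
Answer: 173889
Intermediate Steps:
((0/4)*(-4) + 417)² = (((¼)*0)*(-4) + 417)² = (0*(-4) + 417)² = (0 + 417)² = 417² = 173889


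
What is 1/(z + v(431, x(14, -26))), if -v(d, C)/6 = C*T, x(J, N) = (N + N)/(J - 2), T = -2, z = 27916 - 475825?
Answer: -1/447961 ≈ -2.2323e-6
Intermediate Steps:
z = -447909
x(J, N) = 2*N/(-2 + J) (x(J, N) = (2*N)/(-2 + J) = 2*N/(-2 + J))
v(d, C) = 12*C (v(d, C) = -6*C*(-2) = -(-12)*C = 12*C)
1/(z + v(431, x(14, -26))) = 1/(-447909 + 12*(2*(-26)/(-2 + 14))) = 1/(-447909 + 12*(2*(-26)/12)) = 1/(-447909 + 12*(2*(-26)*(1/12))) = 1/(-447909 + 12*(-13/3)) = 1/(-447909 - 52) = 1/(-447961) = -1/447961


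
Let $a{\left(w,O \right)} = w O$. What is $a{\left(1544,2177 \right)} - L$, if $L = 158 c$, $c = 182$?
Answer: $3332532$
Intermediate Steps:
$a{\left(w,O \right)} = O w$
$L = 28756$ ($L = 158 \cdot 182 = 28756$)
$a{\left(1544,2177 \right)} - L = 2177 \cdot 1544 - 28756 = 3361288 - 28756 = 3332532$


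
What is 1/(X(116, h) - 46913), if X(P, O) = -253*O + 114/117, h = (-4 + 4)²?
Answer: -39/1829569 ≈ -2.1316e-5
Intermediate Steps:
h = 0 (h = 0² = 0)
X(P, O) = 38/39 - 253*O (X(P, O) = -253*O + 114*(1/117) = -253*O + 38/39 = 38/39 - 253*O)
1/(X(116, h) - 46913) = 1/((38/39 - 253*0) - 46913) = 1/((38/39 + 0) - 46913) = 1/(38/39 - 46913) = 1/(-1829569/39) = -39/1829569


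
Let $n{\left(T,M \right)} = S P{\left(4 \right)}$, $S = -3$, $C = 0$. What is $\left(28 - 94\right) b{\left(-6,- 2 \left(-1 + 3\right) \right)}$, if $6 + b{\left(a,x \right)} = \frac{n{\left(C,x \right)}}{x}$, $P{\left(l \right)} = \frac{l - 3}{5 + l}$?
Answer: $\frac{781}{2} \approx 390.5$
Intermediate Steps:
$P{\left(l \right)} = \frac{-3 + l}{5 + l}$
$n{\left(T,M \right)} = - \frac{1}{3}$ ($n{\left(T,M \right)} = - 3 \frac{-3 + 4}{5 + 4} = - 3 \cdot \frac{1}{9} \cdot 1 = \left(-3\right) \frac{1}{9} = - \frac{1}{3}$)
$b{\left(a,x \right)} = -6 - \frac{1}{3 x}$
$\left(28 - 94\right) b{\left(-6,- 2 \left(-1 + 3\right) \right)} = \left(28 - 94\right) \left(-6 - \frac{1}{3 \left(- 2 \left(-1 + 3\right)\right)}\right) = - 66 \left(-6 - \frac{1}{3 \left(\left(-2\right) 2\right)}\right) = - 66 \left(-6 - \frac{1}{3 \left(-4\right)}\right) = - 66 \left(-6 - - \frac{1}{12}\right) = - 66 \left(-6 + \frac{1}{12}\right) = \left(-66\right) \left(- \frac{71}{12}\right) = \frac{781}{2}$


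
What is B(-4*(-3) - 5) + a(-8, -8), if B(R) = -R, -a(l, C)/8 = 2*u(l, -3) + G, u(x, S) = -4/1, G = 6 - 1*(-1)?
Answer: 1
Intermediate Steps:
G = 7 (G = 6 + 1 = 7)
u(x, S) = -4 (u(x, S) = -4*1 = -4)
a(l, C) = 8 (a(l, C) = -8*(2*(-4) + 7) = -8*(-8 + 7) = -8*(-1) = 8)
B(-4*(-3) - 5) + a(-8, -8) = -(-4*(-3) - 5) + 8 = -(12 - 5) + 8 = -1*7 + 8 = -7 + 8 = 1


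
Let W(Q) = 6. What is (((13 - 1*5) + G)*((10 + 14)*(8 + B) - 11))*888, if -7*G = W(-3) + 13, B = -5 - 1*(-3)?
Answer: 624264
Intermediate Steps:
B = -2 (B = -5 + 3 = -2)
G = -19/7 (G = -(6 + 13)/7 = -1/7*19 = -19/7 ≈ -2.7143)
(((13 - 1*5) + G)*((10 + 14)*(8 + B) - 11))*888 = (((13 - 1*5) - 19/7)*((10 + 14)*(8 - 2) - 11))*888 = (((13 - 5) - 19/7)*(24*6 - 11))*888 = ((8 - 19/7)*(144 - 11))*888 = ((37/7)*133)*888 = 703*888 = 624264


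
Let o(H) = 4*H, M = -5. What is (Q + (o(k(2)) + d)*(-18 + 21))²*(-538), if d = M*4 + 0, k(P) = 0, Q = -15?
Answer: -3026250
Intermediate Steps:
d = -20 (d = -5*4 + 0 = -20 + 0 = -20)
(Q + (o(k(2)) + d)*(-18 + 21))²*(-538) = (-15 + (4*0 - 20)*(-18 + 21))²*(-538) = (-15 + (0 - 20)*3)²*(-538) = (-15 - 20*3)²*(-538) = (-15 - 60)²*(-538) = (-75)²*(-538) = 5625*(-538) = -3026250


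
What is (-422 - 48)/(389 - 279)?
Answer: -47/11 ≈ -4.2727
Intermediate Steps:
(-422 - 48)/(389 - 279) = -470/110 = -470*1/110 = -47/11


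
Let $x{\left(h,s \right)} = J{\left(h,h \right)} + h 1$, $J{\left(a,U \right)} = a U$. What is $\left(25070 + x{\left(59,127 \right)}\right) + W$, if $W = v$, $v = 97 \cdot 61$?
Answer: $34527$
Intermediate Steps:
$J{\left(a,U \right)} = U a$
$v = 5917$
$x{\left(h,s \right)} = h + h^{2}$ ($x{\left(h,s \right)} = h h + h 1 = h^{2} + h = h + h^{2}$)
$W = 5917$
$\left(25070 + x{\left(59,127 \right)}\right) + W = \left(25070 + 59 \left(1 + 59\right)\right) + 5917 = \left(25070 + 59 \cdot 60\right) + 5917 = \left(25070 + 3540\right) + 5917 = 28610 + 5917 = 34527$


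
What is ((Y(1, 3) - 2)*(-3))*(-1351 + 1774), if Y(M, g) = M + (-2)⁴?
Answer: -19035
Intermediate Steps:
Y(M, g) = 16 + M (Y(M, g) = M + 16 = 16 + M)
((Y(1, 3) - 2)*(-3))*(-1351 + 1774) = (((16 + 1) - 2)*(-3))*(-1351 + 1774) = ((17 - 2)*(-3))*423 = (15*(-3))*423 = -45*423 = -19035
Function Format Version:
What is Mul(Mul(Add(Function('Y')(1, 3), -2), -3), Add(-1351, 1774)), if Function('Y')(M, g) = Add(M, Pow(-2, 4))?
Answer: -19035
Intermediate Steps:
Function('Y')(M, g) = Add(16, M) (Function('Y')(M, g) = Add(M, 16) = Add(16, M))
Mul(Mul(Add(Function('Y')(1, 3), -2), -3), Add(-1351, 1774)) = Mul(Mul(Add(Add(16, 1), -2), -3), Add(-1351, 1774)) = Mul(Mul(Add(17, -2), -3), 423) = Mul(Mul(15, -3), 423) = Mul(-45, 423) = -19035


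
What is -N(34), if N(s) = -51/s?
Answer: 3/2 ≈ 1.5000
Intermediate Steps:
-N(34) = -(-51)/34 = -1*(-3/2) = 3/2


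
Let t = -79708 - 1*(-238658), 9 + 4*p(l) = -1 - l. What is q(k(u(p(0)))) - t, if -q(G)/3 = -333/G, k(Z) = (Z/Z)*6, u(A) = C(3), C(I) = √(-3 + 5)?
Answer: -317567/2 ≈ -1.5878e+5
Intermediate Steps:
p(l) = -5/2 - l/4 (p(l) = -9/4 + (-1 - l)/4 = -9/4 + (-¼ - l/4) = -5/2 - l/4)
C(I) = √2
u(A) = √2
k(Z) = 6 (k(Z) = 1*6 = 6)
t = 158950 (t = -79708 + 238658 = 158950)
q(G) = 999/G (q(G) = -(-999)/G = 999/G)
q(k(u(p(0)))) - t = 999/6 - 1*158950 = 999*(⅙) - 158950 = 333/2 - 158950 = -317567/2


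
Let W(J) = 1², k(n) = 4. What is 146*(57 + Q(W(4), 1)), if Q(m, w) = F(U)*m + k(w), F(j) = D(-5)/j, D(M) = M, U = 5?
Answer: 8760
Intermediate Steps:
W(J) = 1
F(j) = -5/j
Q(m, w) = 4 - m (Q(m, w) = (-5/5)*m + 4 = (-5*⅕)*m + 4 = -m + 4 = 4 - m)
146*(57 + Q(W(4), 1)) = 146*(57 + (4 - 1*1)) = 146*(57 + (4 - 1)) = 146*(57 + 3) = 146*60 = 8760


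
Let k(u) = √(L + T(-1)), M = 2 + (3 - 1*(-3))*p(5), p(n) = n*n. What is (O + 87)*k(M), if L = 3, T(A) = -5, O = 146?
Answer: 233*I*√2 ≈ 329.51*I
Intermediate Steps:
p(n) = n²
M = 152 (M = 2 + (3 - 1*(-3))*5² = 2 + (3 + 3)*25 = 2 + 6*25 = 2 + 150 = 152)
k(u) = I*√2 (k(u) = √(3 - 5) = √(-2) = I*√2)
(O + 87)*k(M) = (146 + 87)*(I*√2) = 233*(I*√2) = 233*I*√2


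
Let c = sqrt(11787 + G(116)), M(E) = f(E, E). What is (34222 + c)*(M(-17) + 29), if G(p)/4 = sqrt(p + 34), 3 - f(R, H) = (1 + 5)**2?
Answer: -136888 - 4*sqrt(11787 + 20*sqrt(6)) ≈ -1.3732e+5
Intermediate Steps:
f(R, H) = -33 (f(R, H) = 3 - (1 + 5)**2 = 3 - 1*6**2 = 3 - 1*36 = 3 - 36 = -33)
M(E) = -33
G(p) = 4*sqrt(34 + p) (G(p) = 4*sqrt(p + 34) = 4*sqrt(34 + p))
c = sqrt(11787 + 20*sqrt(6)) (c = sqrt(11787 + 4*sqrt(34 + 116)) = sqrt(11787 + 4*sqrt(150)) = sqrt(11787 + 4*(5*sqrt(6))) = sqrt(11787 + 20*sqrt(6)) ≈ 108.79)
(34222 + c)*(M(-17) + 29) = (34222 + sqrt(11787 + 20*sqrt(6)))*(-33 + 29) = (34222 + sqrt(11787 + 20*sqrt(6)))*(-4) = -136888 - 4*sqrt(11787 + 20*sqrt(6))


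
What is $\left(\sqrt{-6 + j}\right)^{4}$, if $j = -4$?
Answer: $100$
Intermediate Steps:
$\left(\sqrt{-6 + j}\right)^{4} = \left(\sqrt{-6 - 4}\right)^{4} = \left(\sqrt{-10}\right)^{4} = \left(i \sqrt{10}\right)^{4} = 100$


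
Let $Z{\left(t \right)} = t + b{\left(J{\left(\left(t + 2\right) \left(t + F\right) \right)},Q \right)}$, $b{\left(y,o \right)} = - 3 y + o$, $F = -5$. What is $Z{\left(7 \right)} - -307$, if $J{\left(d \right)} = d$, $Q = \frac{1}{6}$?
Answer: $\frac{1561}{6} \approx 260.17$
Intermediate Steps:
$Q = \frac{1}{6} \approx 0.16667$
$b{\left(y,o \right)} = o - 3 y$
$Z{\left(t \right)} = \frac{1}{6} + t - 3 \left(-5 + t\right) \left(2 + t\right)$ ($Z{\left(t \right)} = t - \left(- \frac{1}{6} + 3 \left(t + 2\right) \left(t - 5\right)\right) = t - \left(- \frac{1}{6} + 3 \left(2 + t\right) \left(-5 + t\right)\right) = t - \left(- \frac{1}{6} + 3 \left(-5 + t\right) \left(2 + t\right)\right) = \frac{1}{6} + t - 3 \left(-5 + t\right) \left(2 + t\right)$)
$Z{\left(7 \right)} - -307 = \left(\frac{181}{6} - 3 \cdot 7^{2} + 10 \cdot 7\right) - -307 = \left(\frac{181}{6} - 147 + 70\right) + 307 = - \frac{281}{6} + 307 = \frac{1561}{6}$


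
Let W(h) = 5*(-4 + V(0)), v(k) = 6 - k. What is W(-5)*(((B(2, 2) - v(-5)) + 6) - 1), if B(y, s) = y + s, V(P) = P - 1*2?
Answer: 60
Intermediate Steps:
V(P) = -2 + P (V(P) = P - 2 = -2 + P)
W(h) = -30 (W(h) = 5*(-4 + (-2 + 0)) = 5*(-4 - 2) = 5*(-6) = -30)
B(y, s) = s + y
W(-5)*(((B(2, 2) - v(-5)) + 6) - 1) = -30*((((2 + 2) - (6 - 1*(-5))) + 6) - 1) = -30*(((4 - (6 + 5)) + 6) - 1) = -30*(((4 - 1*11) + 6) - 1) = -30*(((4 - 11) + 6) - 1) = -30*((-7 + 6) - 1) = -30*(-1 - 1) = -30*(-2) = 60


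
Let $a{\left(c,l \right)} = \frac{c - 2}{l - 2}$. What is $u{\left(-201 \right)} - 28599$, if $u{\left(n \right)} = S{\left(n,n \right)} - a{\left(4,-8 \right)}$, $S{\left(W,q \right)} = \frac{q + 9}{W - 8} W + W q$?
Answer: $\frac{12140339}{1045} \approx 11618.0$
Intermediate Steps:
$a{\left(c,l \right)} = \frac{-2 + c}{-2 + l}$
$S{\left(W,q \right)} = W q + \frac{W \left(9 + q\right)}{-8 + W}$ ($S{\left(W,q \right)} = \frac{9 + q}{-8 + W} W + W q = \frac{W \left(9 + q\right)}{-8 + W} + W q = W q + \frac{W \left(9 + q\right)}{-8 + W}$)
$u{\left(n \right)} = \frac{1}{5} + \frac{n \left(9 + n^{2} - 7 n\right)}{-8 + n}$ ($u{\left(n \right)} = \frac{n \left(9 - 7 n + n n\right)}{-8 + n} - \frac{-2 + 4}{-2 - 8} = \frac{n \left(9 - 7 n + n^{2}\right)}{-8 + n} - \frac{1}{-10} \cdot 2 = \frac{n \left(9 + n^{2} - 7 n\right)}{-8 + n} - \left(- \frac{1}{10}\right) 2 = \frac{n \left(9 + n^{2} - 7 n\right)}{-8 + n} - - \frac{1}{5} = \frac{n \left(9 + n^{2} - 7 n\right)}{-8 + n} + \frac{1}{5} = \frac{1}{5} + \frac{n \left(9 + n^{2} - 7 n\right)}{-8 + n}$)
$u{\left(-201 \right)} - 28599 = \frac{-8 - 201 + 5 \left(-201\right) \left(9 + \left(-201\right)^{2} - -1407\right)}{5 \left(-8 - 201\right)} - 28599 = \frac{-8 - 201 + 5 \left(-201\right) \left(9 + 40401 + 1407\right)}{5 \left(-209\right)} - 28599 = \frac{1}{5} \left(- \frac{1}{209}\right) \left(-8 - 201 + 5 \left(-201\right) 41817\right) - 28599 = \frac{1}{5} \left(- \frac{1}{209}\right) \left(-8 - 201 - 42026085\right) - 28599 = \frac{1}{5} \left(- \frac{1}{209}\right) \left(-42026294\right) - 28599 = \frac{42026294}{1045} - 28599 = \frac{12140339}{1045}$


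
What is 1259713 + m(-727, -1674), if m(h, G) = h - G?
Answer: 1260660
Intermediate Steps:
1259713 + m(-727, -1674) = 1259713 + (-727 - 1*(-1674)) = 1259713 + (-727 + 1674) = 1259713 + 947 = 1260660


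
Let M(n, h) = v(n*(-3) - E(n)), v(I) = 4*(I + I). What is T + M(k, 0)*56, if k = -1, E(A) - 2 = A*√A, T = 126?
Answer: 574 + 448*I ≈ 574.0 + 448.0*I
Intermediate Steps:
E(A) = 2 + A^(3/2) (E(A) = 2 + A*√A = 2 + A^(3/2))
v(I) = 8*I (v(I) = 4*(2*I) = 8*I)
M(n, h) = -16 - 24*n - 8*n^(3/2) (M(n, h) = 8*(n*(-3) - (2 + n^(3/2))) = 8*(-3*n + (-2 - n^(3/2))) = 8*(-2 - n^(3/2) - 3*n) = -16 - 24*n - 8*n^(3/2))
T + M(k, 0)*56 = 126 + (-16 - 24*(-1) - (-8)*I)*56 = 126 + (-16 + 24 - (-8)*I)*56 = 126 + (-16 + 24 + 8*I)*56 = 126 + (8 + 8*I)*56 = 126 + (448 + 448*I) = 574 + 448*I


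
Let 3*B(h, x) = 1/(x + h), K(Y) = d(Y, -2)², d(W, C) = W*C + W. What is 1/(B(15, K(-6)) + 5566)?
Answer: 153/851599 ≈ 0.00017966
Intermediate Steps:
d(W, C) = W + C*W (d(W, C) = C*W + W = W + C*W)
K(Y) = Y² (K(Y) = (Y*(1 - 2))² = (Y*(-1))² = (-Y)² = Y²)
B(h, x) = 1/(3*(h + x)) (B(h, x) = 1/(3*(x + h)) = 1/(3*(h + x)))
1/(B(15, K(-6)) + 5566) = 1/(1/(3*(15 + (-6)²)) + 5566) = 1/(1/(3*(15 + 36)) + 5566) = 1/((⅓)/51 + 5566) = 1/((⅓)*(1/51) + 5566) = 1/(1/153 + 5566) = 1/(851599/153) = 153/851599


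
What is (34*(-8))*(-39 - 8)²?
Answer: -600848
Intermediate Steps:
(34*(-8))*(-39 - 8)² = -272*(-47)² = -272*2209 = -600848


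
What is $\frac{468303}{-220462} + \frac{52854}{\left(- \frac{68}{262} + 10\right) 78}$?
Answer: $\frac{92652257}{1373788} \approx 67.443$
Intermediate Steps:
$\frac{468303}{-220462} + \frac{52854}{\left(- \frac{68}{262} + 10\right) 78} = 468303 \left(- \frac{1}{220462}\right) + \frac{52854}{\left(\left(-68\right) \frac{1}{262} + 10\right) 78} = - \frac{42573}{20042} + \frac{52854}{\left(- \frac{34}{131} + 10\right) 78} = - \frac{42573}{20042} + \frac{52854}{\frac{1276}{131} \cdot 78} = - \frac{42573}{20042} + \frac{52854}{\frac{99528}{131}} = - \frac{42573}{20042} + 52854 \cdot \frac{131}{99528} = - \frac{42573}{20042} + \frac{1153979}{16588} = \frac{92652257}{1373788}$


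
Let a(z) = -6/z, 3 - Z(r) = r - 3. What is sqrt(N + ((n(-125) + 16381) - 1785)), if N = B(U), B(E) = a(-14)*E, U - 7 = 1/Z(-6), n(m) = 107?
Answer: sqrt(2882383)/14 ≈ 121.27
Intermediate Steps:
Z(r) = 6 - r (Z(r) = 3 - (r - 3) = 3 - (-3 + r) = 3 + (3 - r) = 6 - r)
U = 85/12 (U = 7 + 1/(6 - 1*(-6)) = 7 + 1/(6 + 6) = 7 + 1/12 = 85/12 ≈ 7.0833)
B(E) = 3*E/7 (B(E) = (-6/(-14))*E = (-6*(-1/14))*E = 3*E/7)
N = 85/28 (N = (3/7)*(85/12) = 85/28 ≈ 3.0357)
sqrt(N + ((n(-125) + 16381) - 1785)) = sqrt(85/28 + ((107 + 16381) - 1785)) = sqrt(85/28 + (16488 - 1785)) = sqrt(85/28 + 14703) = sqrt(411769/28) = sqrt(2882383)/14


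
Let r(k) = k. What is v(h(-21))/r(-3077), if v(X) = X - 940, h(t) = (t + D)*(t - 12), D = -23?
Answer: -512/3077 ≈ -0.16640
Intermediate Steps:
h(t) = (-23 + t)*(-12 + t) (h(t) = (t - 23)*(t - 12) = (-23 + t)*(-12 + t))
v(X) = -940 + X
v(h(-21))/r(-3077) = (-940 + (276 + (-21)² - 35*(-21)))/(-3077) = (-940 + (276 + 441 + 735))*(-1/3077) = (-940 + 1452)*(-1/3077) = 512*(-1/3077) = -512/3077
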